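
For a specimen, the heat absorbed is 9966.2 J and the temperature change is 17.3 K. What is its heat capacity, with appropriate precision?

heat capacity = 9966.2 J ÷ 17.3 K = 576.080924855… J/K.
9966.2 has 5 significant figures; 17.3 has 3.
Division/multiplication keeps the fewest: 3 significant figures.
Rounded: 576 J/K.

576 J/K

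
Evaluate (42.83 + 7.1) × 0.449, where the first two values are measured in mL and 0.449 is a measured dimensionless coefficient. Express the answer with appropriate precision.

22.4 mL

42.83 mL + 7.1 mL = 49.93 mL; the sum is limited to 1 decimal place (3 s.f.).
Carrying full precision, 49.93 × 0.449 = 22.41857 mL; 0.449 has 3 s.f., so the result keeps min(3, 3) = 3 s.f.
Rounded to 3 significant figures: 22.4 mL.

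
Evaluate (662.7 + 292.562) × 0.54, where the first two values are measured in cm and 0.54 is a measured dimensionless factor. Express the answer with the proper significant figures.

5.2 × 10² cm

662.7 cm + 292.562 cm = 955.262 cm; the sum is limited to 1 decimal place (4 s.f.).
Carrying full precision, 955.262 × 0.54 = 515.84148 cm; 0.54 has 2 s.f., so the result keeps min(4, 2) = 2 s.f.
Rounded to 2 significant figures: 5.2 × 10² cm.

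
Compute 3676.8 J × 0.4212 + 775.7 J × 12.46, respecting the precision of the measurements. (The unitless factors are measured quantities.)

3676.8 × 0.4212 = 1548.66816 → 1549 J (4 s.f., last digit at the 10^0 place).
775.7 × 12.46 = 9665.222 → 9665 J (4 s.f., last digit at the 10^0 place).
Sum: 11213.89016 J; keep the coarser place, 10^0.
Result: 11214 J.

11214 J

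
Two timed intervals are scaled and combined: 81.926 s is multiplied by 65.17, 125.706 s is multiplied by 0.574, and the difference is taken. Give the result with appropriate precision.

5267 s

81.926 × 65.17 = 5339.11742 → 5339 s (4 s.f., last digit at the 10^0 place).
125.706 × 0.574 = 72.155244 → 72.2 s (3 s.f., last digit at the 10^-1 place).
Difference: 5266.962176 s; keep the coarser place, 10^0.
Result: 5267 s.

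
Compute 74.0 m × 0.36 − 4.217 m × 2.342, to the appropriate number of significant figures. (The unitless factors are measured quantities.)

17 m

74.0 × 0.36 = 26.64 → 27 m (2 s.f., last digit at the 10^0 place).
4.217 × 2.342 = 9.876214 → 9.876 m (4 s.f., last digit at the 10^-3 place).
Difference: 16.763786 m; keep the coarser place, 10^0.
Result: 17 m.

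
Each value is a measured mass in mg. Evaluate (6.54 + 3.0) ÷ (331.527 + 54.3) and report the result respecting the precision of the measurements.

0.025

6.54 + 3.0 = 9.54, limited to 1 d.p. → 2 s.f.; 331.527 + 54.3 = 385.827, limited to 1 d.p. → 4 s.f.
Carrying full precision, 9.54 ÷ 385.827 = 0.0247261078152…; keep min(2, 4) = 2 s.f.
Rounded to 2 significant figures: 0.025.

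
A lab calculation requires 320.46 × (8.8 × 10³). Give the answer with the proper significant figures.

320.46 × (8.8 × 10³) = 2820048
Multiplication/division keeps the fewest significant figures: 320.46 → 5 s.f., 8.8 × 10³ → 2 s.f.; limit is 2.
Rounded to 2 significant figures: 2.8 × 10⁶.

2.8 × 10⁶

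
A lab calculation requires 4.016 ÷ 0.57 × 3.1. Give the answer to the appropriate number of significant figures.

4.016 ÷ 0.57 × 3.1 = 21.8414035088…
Multiplication/division keeps the fewest significant figures: 4.016 → 4 s.f., 0.57 → 2 s.f., 3.1 → 2 s.f.; limit is 2.
Rounded to 2 significant figures: 22.

22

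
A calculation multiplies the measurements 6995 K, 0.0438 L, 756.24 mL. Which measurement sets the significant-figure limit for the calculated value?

6995 K → 4 s.f.; 0.0438 L → 3 s.f.; 756.24 mL → 5 s.f.
The fewest is 3 significant figures, from 0.0438 L.

0.0438 L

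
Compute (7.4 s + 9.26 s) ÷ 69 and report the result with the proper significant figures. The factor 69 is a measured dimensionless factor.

7.4 s + 9.26 s = 16.66 s; the sum is limited to 1 decimal place (3 s.f.).
Carrying full precision, 16.66 ÷ 69 = 0.241449275362… s; 69 has 2 s.f., so the result keeps min(3, 2) = 2 s.f.
Rounded to 2 significant figures: 0.24 s.

0.24 s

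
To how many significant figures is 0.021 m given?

2

0.021: leading zeros are not significant.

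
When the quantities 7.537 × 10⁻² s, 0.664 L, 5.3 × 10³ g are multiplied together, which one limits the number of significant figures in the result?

7.537 × 10⁻² s → 4 s.f.; 0.664 L → 3 s.f.; 5.3 × 10³ g → 2 s.f.
The fewest is 2 significant figures, from 5.3 × 10³ g.

5.3 × 10³ g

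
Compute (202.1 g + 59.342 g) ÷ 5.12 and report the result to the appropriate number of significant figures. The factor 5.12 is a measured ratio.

51.1 g

202.1 g + 59.342 g = 261.442 g; the sum is limited to 1 decimal place (4 s.f.).
Carrying full precision, 261.442 ÷ 5.12 = 51.062890625 g; 5.12 has 3 s.f., so the result keeps min(4, 3) = 3 s.f.
Rounded to 3 significant figures: 51.1 g.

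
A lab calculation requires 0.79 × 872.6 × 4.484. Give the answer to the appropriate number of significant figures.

0.79 × 872.6 × 4.484 = 3091.063336
Multiplication/division keeps the fewest significant figures: 0.79 → 2 s.f., 872.6 → 4 s.f., 4.484 → 4 s.f.; limit is 2.
Rounded to 2 significant figures: 3.1 × 10³.

3.1 × 10³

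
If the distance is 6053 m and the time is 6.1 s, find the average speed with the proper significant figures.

9.9 × 10² m/s

average speed = 6053 m ÷ 6.1 s = 992.295081967… m/s.
6053 has 4 significant figures; 6.1 has 2.
Division/multiplication keeps the fewest: 2 significant figures.
Rounded: 9.9 × 10² m/s.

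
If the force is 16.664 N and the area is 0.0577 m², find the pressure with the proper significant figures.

289 Pa

pressure = 16.664 N ÷ 0.0577 m² = 288.804159445… Pa.
16.664 has 5 significant figures; 0.0577 has 3.
Division/multiplication keeps the fewest: 3 significant figures.
Rounded: 289 Pa.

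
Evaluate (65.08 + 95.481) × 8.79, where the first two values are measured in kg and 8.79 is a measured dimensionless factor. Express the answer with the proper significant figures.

65.08 kg + 95.481 kg = 160.561 kg; the sum is limited to 2 decimal places (5 s.f.).
Carrying full precision, 160.561 × 8.79 = 1411.33119 kg; 8.79 has 3 s.f., so the result keeps min(5, 3) = 3 s.f.
Rounded to 3 significant figures: 1.41 × 10^3 kg.

1.41 × 10^3 kg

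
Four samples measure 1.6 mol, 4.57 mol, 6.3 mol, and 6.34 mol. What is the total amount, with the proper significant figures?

18.8 mol

1.6 mol + 4.57 mol + 6.3 mol + 6.34 mol = 18.81 mol.
Addition/subtraction keeps the fewest decimal places: 1.6 → 1 decimal place, 4.57 → 2 decimal places, 6.3 → 1 decimal place, 6.34 → 2 decimal places; limit is 1.
Rounded to 1 decimal place: 18.8 mol.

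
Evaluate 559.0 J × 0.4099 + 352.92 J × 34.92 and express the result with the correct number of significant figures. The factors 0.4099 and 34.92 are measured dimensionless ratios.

559.0 × 0.4099 = 229.1341 → 229.1 J (4 s.f., last digit at the 10^-1 place).
352.92 × 34.92 = 12323.9664 → 1.232 × 10⁴ J (4 s.f., last digit at the 10^1 place).
Sum: 12553.1005 J; keep the coarser place, 10^1.
Result: 1.255 × 10⁴ J.

1.255 × 10⁴ J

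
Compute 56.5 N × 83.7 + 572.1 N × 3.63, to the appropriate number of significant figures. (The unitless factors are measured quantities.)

56.5 × 83.7 = 4729.05 → 4.73 × 10³ N (3 s.f., last digit at the 10^1 place).
572.1 × 3.63 = 2076.723 → 2.08 × 10³ N (3 s.f., last digit at the 10^1 place).
Sum: 6805.773 N; keep the coarser place, 10^1.
Result: 6.81 × 10³ N.

6.81 × 10³ N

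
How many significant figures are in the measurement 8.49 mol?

3

8.49: every digit is nonzero and significant.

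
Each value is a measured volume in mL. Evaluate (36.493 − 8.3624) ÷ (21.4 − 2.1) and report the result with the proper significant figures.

1.46

36.493 − 8.3624 = 28.1306, limited to 3 d.p. → 5 s.f.; 21.4 − 2.1 = 19.3, limited to 1 d.p. → 3 s.f.
Carrying full precision, 28.1306 ÷ 19.3 = 1.45754404145…; keep min(5, 3) = 3 s.f.
Rounded to 3 significant figures: 1.46.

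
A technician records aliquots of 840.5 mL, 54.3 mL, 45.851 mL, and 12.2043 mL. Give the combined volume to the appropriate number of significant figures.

840.5 mL + 54.3 mL + 45.851 mL + 12.2043 mL = 952.8553 mL.
Addition/subtraction keeps the fewest decimal places: 840.5 → 1 decimal place, 54.3 → 1 decimal place, 45.851 → 3 decimal places, 12.2043 → 4 decimal places; limit is 1.
Rounded to 1 decimal place: 952.9 mL.

952.9 mL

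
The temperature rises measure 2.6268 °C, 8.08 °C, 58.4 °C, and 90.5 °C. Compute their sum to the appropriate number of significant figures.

2.6268 °C + 8.08 °C + 58.4 °C + 90.5 °C = 159.6068 °C.
Addition/subtraction keeps the fewest decimal places: 2.6268 → 4 decimal places, 8.08 → 2 decimal places, 58.4 → 1 decimal place, 90.5 → 1 decimal place; limit is 1.
Rounded to 1 decimal place: 159.6 °C.

159.6 °C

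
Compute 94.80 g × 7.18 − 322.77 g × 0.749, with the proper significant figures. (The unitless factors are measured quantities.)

439 g

94.80 × 7.18 = 680.664 → 681 g (3 s.f., last digit at the 10^0 place).
322.77 × 0.749 = 241.75473 → 242 g (3 s.f., last digit at the 10^0 place).
Difference: 438.90927 g; keep the coarser place, 10^0.
Result: 439 g.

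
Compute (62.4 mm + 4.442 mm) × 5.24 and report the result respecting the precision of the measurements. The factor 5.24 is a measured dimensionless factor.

62.4 mm + 4.442 mm = 66.842 mm; the sum is limited to 1 decimal place (3 s.f.).
Carrying full precision, 66.842 × 5.24 = 350.25208 mm; 5.24 has 3 s.f., so the result keeps min(3, 3) = 3 s.f.
Rounded to 3 significant figures: 3.50 × 10² mm.

3.50 × 10² mm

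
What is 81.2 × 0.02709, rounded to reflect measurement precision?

2.20

81.2 × 0.02709 = 2.199708
Multiplication/division keeps the fewest significant figures: 81.2 → 3 s.f., 0.02709 → 4 s.f.; limit is 3.
Rounded to 3 significant figures: 2.20.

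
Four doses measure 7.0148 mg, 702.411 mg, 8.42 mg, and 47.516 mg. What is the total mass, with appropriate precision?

7.0148 mg + 702.411 mg + 8.42 mg + 47.516 mg = 765.3618 mg.
Addition/subtraction keeps the fewest decimal places: 7.0148 → 4 decimal places, 702.411 → 3 decimal places, 8.42 → 2 decimal places, 47.516 → 3 decimal places; limit is 2.
Rounded to 2 decimal places: 765.36 mg.

765.36 mg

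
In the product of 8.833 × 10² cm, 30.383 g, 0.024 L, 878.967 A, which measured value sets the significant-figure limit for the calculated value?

0.024 L

8.833 × 10² cm → 4 s.f.; 30.383 g → 5 s.f.; 0.024 L → 2 s.f.; 878.967 A → 6 s.f.
The fewest is 2 significant figures, from 0.024 L.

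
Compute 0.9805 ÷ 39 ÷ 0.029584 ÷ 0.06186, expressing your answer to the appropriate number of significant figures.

14

0.9805 ÷ 39 ÷ 0.029584 ÷ 0.06186 = 13.7377681154…
Multiplication/division keeps the fewest significant figures: 0.9805 → 4 s.f., 39 → 2 s.f., 0.029584 → 5 s.f., 0.06186 → 4 s.f.; limit is 2.
Rounded to 2 significant figures: 14.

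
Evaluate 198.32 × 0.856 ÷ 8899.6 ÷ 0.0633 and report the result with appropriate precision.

198.32 × 0.856 ÷ 8899.6 ÷ 0.0633 = 0.301346450986…
Multiplication/division keeps the fewest significant figures: 198.32 → 5 s.f., 0.856 → 3 s.f., 8899.6 → 5 s.f., 0.0633 → 3 s.f.; limit is 3.
Rounded to 3 significant figures: 0.301.

0.301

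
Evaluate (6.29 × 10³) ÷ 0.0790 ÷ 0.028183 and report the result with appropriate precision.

(6.29 × 10³) ÷ 0.0790 ÷ 0.028183 = 2825116.31709…
Multiplication/division keeps the fewest significant figures: 6.29 × 10³ → 3 s.f., 0.0790 → 3 s.f., 0.028183 → 5 s.f.; limit is 3.
Rounded to 3 significant figures: 2.83 × 10⁶.

2.83 × 10⁶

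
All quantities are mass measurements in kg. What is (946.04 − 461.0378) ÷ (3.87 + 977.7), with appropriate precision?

0.4941

946.04 − 461.0378 = 485.0022, limited to 2 d.p. → 5 s.f.; 3.87 + 977.7 = 981.57, limited to 1 d.p. → 4 s.f.
Carrying full precision, 485.0022 ÷ 981.57 = 0.494108621902…; keep min(5, 4) = 4 s.f.
Rounded to 4 significant figures: 0.4941.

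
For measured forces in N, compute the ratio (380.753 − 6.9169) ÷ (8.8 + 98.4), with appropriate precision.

3.487

380.753 − 6.9169 = 373.8361, limited to 3 d.p. → 6 s.f.; 8.8 + 98.4 = 107.2, limited to 1 d.p. → 4 s.f.
Carrying full precision, 373.8361 ÷ 107.2 = 3.48727705224…; keep min(6, 4) = 4 s.f.
Rounded to 4 significant figures: 3.487.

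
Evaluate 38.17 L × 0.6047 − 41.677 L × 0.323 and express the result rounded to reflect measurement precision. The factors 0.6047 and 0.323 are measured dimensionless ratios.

9.6 L

38.17 × 0.6047 = 23.081399 → 23.08 L (4 s.f., last digit at the 10^-2 place).
41.677 × 0.323 = 13.461671 → 13.5 L (3 s.f., last digit at the 10^-1 place).
Difference: 9.619728 L; keep the coarser place, 10^-1.
Result: 9.6 L.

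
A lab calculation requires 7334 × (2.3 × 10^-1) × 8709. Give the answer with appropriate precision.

7334 × (2.3 × 10^-1) × 8709 = 14690515.38
Multiplication/division keeps the fewest significant figures: 7334 → 4 s.f., 2.3 × 10^-1 → 2 s.f., 8709 → 4 s.f.; limit is 2.
Rounded to 2 significant figures: 1.5 × 10^7.

1.5 × 10^7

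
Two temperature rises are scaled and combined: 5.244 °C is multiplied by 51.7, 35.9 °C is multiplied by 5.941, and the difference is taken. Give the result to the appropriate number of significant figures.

5.244 × 51.7 = 271.1148 → 271 °C (3 s.f., last digit at the 10^0 place).
35.9 × 5.941 = 213.2819 → 213 °C (3 s.f., last digit at the 10^0 place).
Difference: 57.8329 °C; keep the coarser place, 10^0.
Result: 58 °C.

58 °C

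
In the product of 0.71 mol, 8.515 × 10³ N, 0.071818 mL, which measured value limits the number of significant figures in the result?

0.71 mol

0.71 mol → 2 s.f.; 8.515 × 10³ N → 4 s.f.; 0.071818 mL → 5 s.f.
The fewest is 2 significant figures, from 0.71 mol.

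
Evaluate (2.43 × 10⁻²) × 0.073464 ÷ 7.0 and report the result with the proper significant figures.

(2.43 × 10⁻²) × 0.073464 ÷ 7.0 = 0.000255025028571…
Multiplication/division keeps the fewest significant figures: 2.43 × 10⁻² → 3 s.f., 0.073464 → 5 s.f., 7.0 → 2 s.f.; limit is 2.
Rounded to 2 significant figures: 2.6 × 10⁻⁴.

2.6 × 10⁻⁴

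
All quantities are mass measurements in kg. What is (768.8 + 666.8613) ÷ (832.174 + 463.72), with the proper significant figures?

768.8 + 666.8613 = 1435.6613, limited to 1 d.p. → 5 s.f.; 832.174 + 463.72 = 1295.894, limited to 2 d.p. → 6 s.f.
Carrying full precision, 1435.6613 ÷ 1295.894 = 1.10785396028…; keep min(5, 6) = 5 s.f.
Rounded to 5 significant figures: 1.1079.

1.1079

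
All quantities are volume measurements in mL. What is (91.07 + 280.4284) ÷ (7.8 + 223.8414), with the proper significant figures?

1.604

91.07 + 280.4284 = 371.4984, limited to 2 d.p. → 5 s.f.; 7.8 + 223.8414 = 231.6414, limited to 1 d.p. → 4 s.f.
Carrying full precision, 371.4984 ÷ 231.6414 = 1.60376513007…; keep min(5, 4) = 4 s.f.
Rounded to 4 significant figures: 1.604.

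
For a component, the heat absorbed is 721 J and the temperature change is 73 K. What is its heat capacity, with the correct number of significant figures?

9.9 J/K

heat capacity = 721 J ÷ 73 K = 9.87671232877… J/K.
721 has 3 significant figures; 73 has 2.
Division/multiplication keeps the fewest: 2 significant figures.
Rounded: 9.9 J/K.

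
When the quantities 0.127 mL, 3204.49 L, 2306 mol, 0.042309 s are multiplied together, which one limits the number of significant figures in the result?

0.127 mL → 3 s.f.; 3204.49 L → 6 s.f.; 2306 mol → 4 s.f.; 0.042309 s → 5 s.f.
The fewest is 3 significant figures, from 0.127 mL.

0.127 mL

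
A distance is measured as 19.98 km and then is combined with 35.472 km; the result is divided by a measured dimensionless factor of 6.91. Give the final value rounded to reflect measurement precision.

8.02 km

19.98 km + 35.472 km = 55.452 km; the sum is limited to 2 decimal places (4 s.f.).
Carrying full precision, 55.452 ÷ 6.91 = 8.02489146165… km; 6.91 has 3 s.f., so the result keeps min(4, 3) = 3 s.f.
Rounded to 3 significant figures: 8.02 km.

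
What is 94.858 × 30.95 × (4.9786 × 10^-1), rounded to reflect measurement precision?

1462

94.858 × 30.95 × (4.9786 × 10^-1) = 1461.64482009…
Multiplication/division keeps the fewest significant figures: 94.858 → 5 s.f., 30.95 → 4 s.f., 4.9786 × 10^-1 → 5 s.f.; limit is 4.
Rounded to 4 significant figures: 1462.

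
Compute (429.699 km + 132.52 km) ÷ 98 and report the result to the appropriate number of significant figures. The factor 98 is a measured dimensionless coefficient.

5.7 km

429.699 km + 132.52 km = 562.219 km; the sum is limited to 2 decimal places (5 s.f.).
Carrying full precision, 562.219 ÷ 98 = 5.73692857143… km; 98 has 2 s.f., so the result keeps min(5, 2) = 2 s.f.
Rounded to 2 significant figures: 5.7 km.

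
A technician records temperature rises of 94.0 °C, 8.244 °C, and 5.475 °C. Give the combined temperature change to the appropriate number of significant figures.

94.0 °C + 8.244 °C + 5.475 °C = 107.719 °C.
Addition/subtraction keeps the fewest decimal places: 94.0 → 1 decimal place, 8.244 → 3 decimal places, 5.475 → 3 decimal places; limit is 1.
Rounded to 1 decimal place: 107.7 °C.

107.7 °C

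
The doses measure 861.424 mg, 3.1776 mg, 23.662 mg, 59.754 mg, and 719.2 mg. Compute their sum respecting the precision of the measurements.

1667.2 mg

861.424 mg + 3.1776 mg + 23.662 mg + 59.754 mg + 719.2 mg = 1667.2176 mg.
Addition/subtraction keeps the fewest decimal places: 861.424 → 3 decimal places, 3.1776 → 4 decimal places, 23.662 → 3 decimal places, 59.754 → 3 decimal places, 719.2 → 1 decimal place; limit is 1.
Rounded to 1 decimal place: 1667.2 mg.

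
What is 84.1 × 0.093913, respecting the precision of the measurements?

7.90

84.1 × 0.093913 = 7.8980833
Multiplication/division keeps the fewest significant figures: 84.1 → 3 s.f., 0.093913 → 5 s.f.; limit is 3.
Rounded to 3 significant figures: 7.90.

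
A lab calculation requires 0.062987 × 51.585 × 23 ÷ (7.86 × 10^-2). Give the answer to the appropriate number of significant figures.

0.062987 × 51.585 × 23 ÷ (7.86 × 10^-2) = 950.779148664…
Multiplication/division keeps the fewest significant figures: 0.062987 → 5 s.f., 51.585 → 5 s.f., 23 → 2 s.f., 7.86 × 10^-2 → 3 s.f.; limit is 2.
Rounded to 2 significant figures: 9.5 × 10^2.

9.5 × 10^2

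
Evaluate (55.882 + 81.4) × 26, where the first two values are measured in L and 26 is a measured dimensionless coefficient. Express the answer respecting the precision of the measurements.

55.882 L + 81.4 L = 137.282 L; the sum is limited to 1 decimal place (4 s.f.).
Carrying full precision, 137.282 × 26 = 3569.332 L; 26 has 2 s.f., so the result keeps min(4, 2) = 2 s.f.
Rounded to 2 significant figures: 3.6 × 10³ L.

3.6 × 10³ L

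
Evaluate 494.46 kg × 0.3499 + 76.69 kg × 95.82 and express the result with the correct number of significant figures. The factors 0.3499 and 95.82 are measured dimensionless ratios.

7521 kg

494.46 × 0.3499 = 173.011554 → 1.730 × 10^2 kg (4 s.f., last digit at the 10^-1 place).
76.69 × 95.82 = 7348.4358 → 7348 kg (4 s.f., last digit at the 10^0 place).
Sum: 7521.447354 kg; keep the coarser place, 10^0.
Result: 7521 kg.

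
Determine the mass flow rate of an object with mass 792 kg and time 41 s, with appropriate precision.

mass flow rate = 792 kg ÷ 41 s = 19.3170731707… kg/s.
792 has 3 significant figures; 41 has 2.
Division/multiplication keeps the fewest: 2 significant figures.
Rounded: 19 kg/s.

19 kg/s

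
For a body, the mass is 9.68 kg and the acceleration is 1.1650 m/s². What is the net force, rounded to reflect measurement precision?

net force = 9.68 kg × 1.1650 m/s² = 11.2772 N.
9.68 has 3 significant figures; 1.1650 has 5.
Division/multiplication keeps the fewest: 3 significant figures.
Rounded: 11.3 N.

11.3 N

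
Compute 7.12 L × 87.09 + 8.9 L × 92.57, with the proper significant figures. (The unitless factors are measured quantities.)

7.12 × 87.09 = 620.0808 → 620. L (3 s.f., last digit at the 10^0 place).
8.9 × 92.57 = 823.873 → 8.2 × 10^2 L (2 s.f., last digit at the 10^1 place).
Sum: 1443.9538 L; keep the coarser place, 10^1.
Result: 1.44 × 10^3 L.

1.44 × 10^3 L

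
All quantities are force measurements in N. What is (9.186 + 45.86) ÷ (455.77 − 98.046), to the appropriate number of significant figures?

0.1539

9.186 + 45.86 = 55.046, limited to 2 d.p. → 4 s.f.; 455.77 − 98.046 = 357.724, limited to 2 d.p. → 5 s.f.
Carrying full precision, 55.046 ÷ 357.724 = 0.153878409053…; keep min(4, 5) = 4 s.f.
Rounded to 4 significant figures: 0.1539.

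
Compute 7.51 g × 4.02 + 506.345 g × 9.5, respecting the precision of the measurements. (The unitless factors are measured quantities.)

7.51 × 4.02 = 30.1902 → 30.2 g (3 s.f., last digit at the 10^-1 place).
506.345 × 9.5 = 4810.2775 → 4.8 × 10^3 g (2 s.f., last digit at the 10^2 place).
Sum: 4840.4677 g; keep the coarser place, 10^2.
Result: 4.8 × 10^3 g.

4.8 × 10^3 g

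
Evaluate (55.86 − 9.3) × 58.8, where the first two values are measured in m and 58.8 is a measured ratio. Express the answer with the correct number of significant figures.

55.86 m − 9.3 m = 46.56 m; the difference is limited to 1 decimal place (3 s.f.).
Carrying full precision, 46.56 × 58.8 = 2737.728 m; 58.8 has 3 s.f., so the result keeps min(3, 3) = 3 s.f.
Rounded to 3 significant figures: 2.74 × 10³ m.

2.74 × 10³ m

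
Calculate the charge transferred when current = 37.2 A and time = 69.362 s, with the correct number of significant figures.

2.58 × 10^3 C

charge transferred = 37.2 A × 69.362 s = 2580.2664 C.
37.2 has 3 significant figures; 69.362 has 5.
Division/multiplication keeps the fewest: 3 significant figures.
Rounded: 2.58 × 10^3 C.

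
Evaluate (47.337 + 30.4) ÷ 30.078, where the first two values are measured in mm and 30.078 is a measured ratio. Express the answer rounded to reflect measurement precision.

2.58 mm

47.337 mm + 30.4 mm = 77.737 mm; the sum is limited to 1 decimal place (3 s.f.).
Carrying full precision, 77.737 ÷ 30.078 = 2.58451359798… mm; 30.078 has 5 s.f., so the result keeps min(3, 5) = 3 s.f.
Rounded to 3 significant figures: 2.58 mm.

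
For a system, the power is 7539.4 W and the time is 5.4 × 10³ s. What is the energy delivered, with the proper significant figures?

4.1 × 10⁷ J

energy delivered = 7539.4 W × 5.4 × 10³ s = 40712760 J.
7539.4 has 5 significant figures; 5.4 × 10³ has 2.
Division/multiplication keeps the fewest: 2 significant figures.
Rounded: 4.1 × 10⁷ J.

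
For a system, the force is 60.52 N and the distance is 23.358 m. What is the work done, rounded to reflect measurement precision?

1414 J

work done = 60.52 N × 23.358 m = 1413.62616 J.
60.52 has 4 significant figures; 23.358 has 5.
Division/multiplication keeps the fewest: 4 significant figures.
Rounded: 1414 J.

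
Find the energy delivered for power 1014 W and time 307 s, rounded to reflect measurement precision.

energy delivered = 1014 W × 307 s = 311298 J.
1014 has 4 significant figures; 307 has 3.
Division/multiplication keeps the fewest: 3 significant figures.
Rounded: 3.11 × 10^5 J.

3.11 × 10^5 J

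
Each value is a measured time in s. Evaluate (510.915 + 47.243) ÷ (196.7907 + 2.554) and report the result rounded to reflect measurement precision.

510.915 + 47.243 = 558.158, limited to 3 d.p. → 6 s.f.; 196.7907 + 2.554 = 199.3447, limited to 3 d.p. → 6 s.f.
Carrying full precision, 558.158 ÷ 199.3447 = 2.79996408232…; keep min(6, 6) = 6 s.f.
Rounded to 6 significant figures: 2.79996.

2.79996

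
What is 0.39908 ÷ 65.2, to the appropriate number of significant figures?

0.00612

0.39908 ÷ 65.2 = 0.00612085889571…
Multiplication/division keeps the fewest significant figures: 0.39908 → 5 s.f., 65.2 → 3 s.f.; limit is 3.
Rounded to 3 significant figures: 0.00612.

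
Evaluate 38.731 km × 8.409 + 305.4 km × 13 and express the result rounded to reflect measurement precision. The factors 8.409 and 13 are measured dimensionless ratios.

4.3 × 10³ km

38.731 × 8.409 = 325.688979 → 325.7 km (4 s.f., last digit at the 10^-1 place).
305.4 × 13 = 3970.2 → 4.0 × 10³ km (2 s.f., last digit at the 10^2 place).
Sum: 4295.888979 km; keep the coarser place, 10^2.
Result: 4.3 × 10³ km.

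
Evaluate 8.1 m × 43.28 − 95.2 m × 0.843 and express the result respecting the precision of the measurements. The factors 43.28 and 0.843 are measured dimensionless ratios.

8.1 × 43.28 = 350.568 → 3.5 × 10² m (2 s.f., last digit at the 10^1 place).
95.2 × 0.843 = 80.2536 → 80.3 m (3 s.f., last digit at the 10^-1 place).
Difference: 270.3144 m; keep the coarser place, 10^1.
Result: 2.7 × 10² m.

2.7 × 10² m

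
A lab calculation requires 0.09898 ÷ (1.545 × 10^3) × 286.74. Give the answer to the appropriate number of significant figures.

0.09898 ÷ (1.545 × 10^3) × 286.74 = 0.0183699192233…
Multiplication/division keeps the fewest significant figures: 0.09898 → 4 s.f., 1.545 × 10^3 → 4 s.f., 286.74 → 5 s.f.; limit is 4.
Rounded to 4 significant figures: 1.837 × 10^-2.

1.837 × 10^-2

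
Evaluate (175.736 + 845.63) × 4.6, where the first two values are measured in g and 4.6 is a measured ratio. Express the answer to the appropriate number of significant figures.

4.7 × 10³ g

175.736 g + 845.63 g = 1021.366 g; the sum is limited to 2 decimal places (6 s.f.).
Carrying full precision, 1021.366 × 4.6 = 4698.2836 g; 4.6 has 2 s.f., so the result keeps min(6, 2) = 2 s.f.
Rounded to 2 significant figures: 4.7 × 10³ g.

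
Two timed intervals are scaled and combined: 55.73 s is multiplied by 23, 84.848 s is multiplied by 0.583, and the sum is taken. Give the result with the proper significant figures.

1.3 × 10³ s

55.73 × 23 = 1281.79 → 1.3 × 10³ s (2 s.f., last digit at the 10^2 place).
84.848 × 0.583 = 49.466384 → 49.5 s (3 s.f., last digit at the 10^-1 place).
Sum: 1331.256384 s; keep the coarser place, 10^2.
Result: 1.3 × 10³ s.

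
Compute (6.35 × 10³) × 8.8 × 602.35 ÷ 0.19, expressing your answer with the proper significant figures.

(6.35 × 10³) × 8.8 × 602.35 ÷ 0.19 = 177154305.263…
Multiplication/division keeps the fewest significant figures: 6.35 × 10³ → 3 s.f., 8.8 → 2 s.f., 602.35 → 5 s.f., 0.19 → 2 s.f.; limit is 2.
Rounded to 2 significant figures: 1.8 × 10⁸.

1.8 × 10⁸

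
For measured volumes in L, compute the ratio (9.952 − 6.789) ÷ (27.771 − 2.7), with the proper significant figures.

9.952 − 6.789 = 3.163, limited to 3 d.p. → 4 s.f.; 27.771 − 2.7 = 25.071, limited to 1 d.p. → 3 s.f.
Carrying full precision, 3.163 ÷ 25.071 = 0.12616170077…; keep min(4, 3) = 3 s.f.
Rounded to 3 significant figures: 0.126.

0.126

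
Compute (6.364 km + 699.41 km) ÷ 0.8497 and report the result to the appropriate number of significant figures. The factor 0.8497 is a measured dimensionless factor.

6.364 km + 699.41 km = 705.774 km; the sum is limited to 2 decimal places (5 s.f.).
Carrying full precision, 705.774 ÷ 0.8497 = 830.615511357… km; 0.8497 has 4 s.f., so the result keeps min(5, 4) = 4 s.f.
Rounded to 4 significant figures: 8.306 × 10² km.

8.306 × 10² km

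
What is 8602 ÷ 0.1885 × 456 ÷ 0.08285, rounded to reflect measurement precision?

8602 ÷ 0.1885 × 456 ÷ 0.08285 = 251165748.076…
Multiplication/division keeps the fewest significant figures: 8602 → 4 s.f., 0.1885 → 4 s.f., 456 → 3 s.f., 0.08285 → 4 s.f.; limit is 3.
Rounded to 3 significant figures: 2.51 × 10⁸.

2.51 × 10⁸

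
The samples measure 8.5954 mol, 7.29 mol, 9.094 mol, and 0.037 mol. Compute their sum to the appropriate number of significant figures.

8.5954 mol + 7.29 mol + 9.094 mol + 0.037 mol = 25.0164 mol.
Addition/subtraction keeps the fewest decimal places: 8.5954 → 4 decimal places, 7.29 → 2 decimal places, 9.094 → 3 decimal places, 0.037 → 3 decimal places; limit is 2.
Rounded to 2 decimal places: 25.02 mol.

25.02 mol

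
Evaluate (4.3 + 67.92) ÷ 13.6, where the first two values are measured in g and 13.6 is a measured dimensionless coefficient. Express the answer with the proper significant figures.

4.3 g + 67.92 g = 72.22 g; the sum is limited to 1 decimal place (3 s.f.).
Carrying full precision, 72.22 ÷ 13.6 = 5.31029411765… g; 13.6 has 3 s.f., so the result keeps min(3, 3) = 3 s.f.
Rounded to 3 significant figures: 5.31 g.

5.31 g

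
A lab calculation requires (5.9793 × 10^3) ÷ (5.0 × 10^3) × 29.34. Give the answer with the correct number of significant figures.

(5.9793 × 10^3) ÷ (5.0 × 10^3) × 29.34 = 35.0865324
Multiplication/division keeps the fewest significant figures: 5.9793 × 10^3 → 5 s.f., 5.0 × 10^3 → 2 s.f., 29.34 → 4 s.f.; limit is 2.
Rounded to 2 significant figures: 35.

35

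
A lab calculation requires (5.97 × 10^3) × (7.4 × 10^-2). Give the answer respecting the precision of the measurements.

4.4 × 10^2

(5.97 × 10^3) × (7.4 × 10^-2) = 441.78
Multiplication/division keeps the fewest significant figures: 5.97 × 10^3 → 3 s.f., 7.4 × 10^-2 → 2 s.f.; limit is 2.
Rounded to 2 significant figures: 4.4 × 10^2.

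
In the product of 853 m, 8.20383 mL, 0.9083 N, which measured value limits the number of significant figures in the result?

853 m → 3 s.f.; 8.20383 mL → 6 s.f.; 0.9083 N → 4 s.f.
The fewest is 3 significant figures, from 853 m.

853 m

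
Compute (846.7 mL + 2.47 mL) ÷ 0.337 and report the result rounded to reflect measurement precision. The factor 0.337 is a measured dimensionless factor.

2.52 × 10^3 mL

846.7 mL + 2.47 mL = 849.17 mL; the sum is limited to 1 decimal place (4 s.f.).
Carrying full precision, 849.17 ÷ 0.337 = 2519.79228487… mL; 0.337 has 3 s.f., so the result keeps min(4, 3) = 3 s.f.
Rounded to 3 significant figures: 2.52 × 10^3 mL.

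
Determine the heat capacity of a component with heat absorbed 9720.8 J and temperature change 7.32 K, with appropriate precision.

1.33 × 10^3 J/K

heat capacity = 9720.8 J ÷ 7.32 K = 1327.97814208… J/K.
9720.8 has 5 significant figures; 7.32 has 3.
Division/multiplication keeps the fewest: 3 significant figures.
Rounded: 1.33 × 10^3 J/K.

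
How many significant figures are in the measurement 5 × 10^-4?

5 × 10^-4: in scientific notation every digit of the coefficient is significant.

1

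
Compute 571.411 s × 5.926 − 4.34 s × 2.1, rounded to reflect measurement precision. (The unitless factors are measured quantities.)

571.411 × 5.926 = 3386.181586 → 3386 s (4 s.f., last digit at the 10^0 place).
4.34 × 2.1 = 9.114 → 9.1 s (2 s.f., last digit at the 10^-1 place).
Difference: 3377.067586 s; keep the coarser place, 10^0.
Result: 3377 s.

3377 s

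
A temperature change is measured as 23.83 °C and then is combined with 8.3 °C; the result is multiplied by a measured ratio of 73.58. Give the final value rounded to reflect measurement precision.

2.36 × 10³ °C

23.83 °C + 8.3 °C = 32.13 °C; the sum is limited to 1 decimal place (3 s.f.).
Carrying full precision, 32.13 × 73.58 = 2364.1254 °C; 73.58 has 4 s.f., so the result keeps min(3, 4) = 3 s.f.
Rounded to 3 significant figures: 2.36 × 10³ °C.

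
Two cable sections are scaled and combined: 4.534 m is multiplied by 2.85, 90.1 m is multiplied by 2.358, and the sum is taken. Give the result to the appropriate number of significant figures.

4.534 × 2.85 = 12.9219 → 12.9 m (3 s.f., last digit at the 10^-1 place).
90.1 × 2.358 = 212.4558 → 212 m (3 s.f., last digit at the 10^0 place).
Sum: 225.3777 m; keep the coarser place, 10^0.
Result: 225 m.

225 m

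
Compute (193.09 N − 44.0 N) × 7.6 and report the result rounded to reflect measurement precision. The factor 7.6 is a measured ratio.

1.1 × 10^3 N

193.09 N − 44.0 N = 149.09 N; the difference is limited to 1 decimal place (4 s.f.).
Carrying full precision, 149.09 × 7.6 = 1133.084 N; 7.6 has 2 s.f., so the result keeps min(4, 2) = 2 s.f.
Rounded to 2 significant figures: 1.1 × 10^3 N.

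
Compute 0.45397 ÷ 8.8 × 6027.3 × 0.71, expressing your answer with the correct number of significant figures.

2.2 × 10²

0.45397 ÷ 8.8 × 6027.3 × 0.71 = 220.762670512…
Multiplication/division keeps the fewest significant figures: 0.45397 → 5 s.f., 8.8 → 2 s.f., 6027.3 → 5 s.f., 0.71 → 2 s.f.; limit is 2.
Rounded to 2 significant figures: 2.2 × 10².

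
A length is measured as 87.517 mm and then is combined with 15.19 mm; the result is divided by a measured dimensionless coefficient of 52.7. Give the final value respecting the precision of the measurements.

87.517 mm + 15.19 mm = 102.707 mm; the sum is limited to 2 decimal places (5 s.f.).
Carrying full precision, 102.707 ÷ 52.7 = 1.94889943074… mm; 52.7 has 3 s.f., so the result keeps min(5, 3) = 3 s.f.
Rounded to 3 significant figures: 1.95 mm.

1.95 mm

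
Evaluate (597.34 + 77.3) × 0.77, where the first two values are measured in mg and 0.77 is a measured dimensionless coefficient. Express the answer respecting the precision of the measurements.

597.34 mg + 77.3 mg = 674.64 mg; the sum is limited to 1 decimal place (4 s.f.).
Carrying full precision, 674.64 × 0.77 = 519.4728 mg; 0.77 has 2 s.f., so the result keeps min(4, 2) = 2 s.f.
Rounded to 2 significant figures: 5.2 × 10² mg.

5.2 × 10² mg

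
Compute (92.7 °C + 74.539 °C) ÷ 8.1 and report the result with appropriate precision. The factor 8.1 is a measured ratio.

21 °C

92.7 °C + 74.539 °C = 167.239 °C; the sum is limited to 1 decimal place (4 s.f.).
Carrying full precision, 167.239 ÷ 8.1 = 20.6467901235… °C; 8.1 has 2 s.f., so the result keeps min(4, 2) = 2 s.f.
Rounded to 2 significant figures: 21 °C.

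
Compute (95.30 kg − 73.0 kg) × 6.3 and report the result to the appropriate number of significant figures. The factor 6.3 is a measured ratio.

1.4 × 10² kg

95.30 kg − 73.0 kg = 22.30 kg; the difference is limited to 1 decimal place (3 s.f.).
Carrying full precision, 22.30 × 6.3 = 140.49 kg; 6.3 has 2 s.f., so the result keeps min(3, 2) = 2 s.f.
Rounded to 2 significant figures: 1.4 × 10² kg.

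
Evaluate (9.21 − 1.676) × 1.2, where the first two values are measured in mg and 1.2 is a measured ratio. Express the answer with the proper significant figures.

9.21 mg − 1.676 mg = 7.534 mg; the difference is limited to 2 decimal places (3 s.f.).
Carrying full precision, 7.534 × 1.2 = 9.0408 mg; 1.2 has 2 s.f., so the result keeps min(3, 2) = 2 s.f.
Rounded to 2 significant figures: 9.0 mg.

9.0 mg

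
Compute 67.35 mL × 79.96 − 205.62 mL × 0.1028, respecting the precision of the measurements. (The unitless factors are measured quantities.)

5364 mL

67.35 × 79.96 = 5385.306 → 5385 mL (4 s.f., last digit at the 10^0 place).
205.62 × 0.1028 = 21.137736 → 21.14 mL (4 s.f., last digit at the 10^-2 place).
Difference: 5364.168264 mL; keep the coarser place, 10^0.
Result: 5364 mL.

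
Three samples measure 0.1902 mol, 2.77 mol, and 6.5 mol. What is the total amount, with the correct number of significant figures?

9.5 mol

0.1902 mol + 2.77 mol + 6.5 mol = 9.4602 mol.
Addition/subtraction keeps the fewest decimal places: 0.1902 → 4 decimal places, 2.77 → 2 decimal places, 6.5 → 1 decimal place; limit is 1.
Rounded to 1 decimal place: 9.5 mol.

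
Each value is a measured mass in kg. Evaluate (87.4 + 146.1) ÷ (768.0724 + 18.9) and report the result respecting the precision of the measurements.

87.4 + 146.1 = 233.5, limited to 1 d.p. → 4 s.f.; 768.0724 + 18.9 = 786.9724, limited to 1 d.p. → 4 s.f.
Carrying full precision, 233.5 ÷ 786.9724 = 0.296706720591…; keep min(4, 4) = 4 s.f.
Rounded to 4 significant figures: 0.2967.

0.2967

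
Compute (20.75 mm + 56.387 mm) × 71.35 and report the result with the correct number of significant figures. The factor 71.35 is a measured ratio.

5504 mm

20.75 mm + 56.387 mm = 77.137 mm; the sum is limited to 2 decimal places (4 s.f.).
Carrying full precision, 77.137 × 71.35 = 5503.72495 mm; 71.35 has 4 s.f., so the result keeps min(4, 4) = 4 s.f.
Rounded to 4 significant figures: 5504 mm.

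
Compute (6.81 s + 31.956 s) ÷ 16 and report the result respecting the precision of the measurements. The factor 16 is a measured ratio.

2.4 s

6.81 s + 31.956 s = 38.766 s; the sum is limited to 2 decimal places (4 s.f.).
Carrying full precision, 38.766 ÷ 16 = 2.422875 s; 16 has 2 s.f., so the result keeps min(4, 2) = 2 s.f.
Rounded to 2 significant figures: 2.4 s.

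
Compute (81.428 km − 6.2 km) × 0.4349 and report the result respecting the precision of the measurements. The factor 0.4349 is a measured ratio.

81.428 km − 6.2 km = 75.228 km; the difference is limited to 1 decimal place (3 s.f.).
Carrying full precision, 75.228 × 0.4349 = 32.7166572 km; 0.4349 has 4 s.f., so the result keeps min(3, 4) = 3 s.f.
Rounded to 3 significant figures: 32.7 km.

32.7 km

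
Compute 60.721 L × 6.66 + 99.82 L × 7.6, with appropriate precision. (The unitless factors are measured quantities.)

60.721 × 6.66 = 404.40186 → 404 L (3 s.f., last digit at the 10^0 place).
99.82 × 7.6 = 758.632 → 7.6 × 10^2 L (2 s.f., last digit at the 10^1 place).
Sum: 1163.03386 L; keep the coarser place, 10^1.
Result: 1.16 × 10^3 L.

1.16 × 10^3 L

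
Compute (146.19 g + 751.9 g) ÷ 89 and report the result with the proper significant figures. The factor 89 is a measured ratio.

10. g

146.19 g + 751.9 g = 898.09 g; the sum is limited to 1 decimal place (4 s.f.).
Carrying full precision, 898.09 ÷ 89 = 10.0908988764… g; 89 has 2 s.f., so the result keeps min(4, 2) = 2 s.f.
Rounded to 2 significant figures: 10. g.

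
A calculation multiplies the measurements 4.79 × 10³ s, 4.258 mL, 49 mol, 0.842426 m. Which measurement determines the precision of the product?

4.79 × 10³ s → 3 s.f.; 4.258 mL → 4 s.f.; 49 mol → 2 s.f.; 0.842426 m → 6 s.f.
The fewest is 2 significant figures, from 49 mol.

49 mol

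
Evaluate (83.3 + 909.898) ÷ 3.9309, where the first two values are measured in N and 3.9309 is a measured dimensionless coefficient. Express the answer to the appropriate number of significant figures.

83.3 N + 909.898 N = 993.198 N; the sum is limited to 1 decimal place (4 s.f.).
Carrying full precision, 993.198 ÷ 3.9309 = 252.664275357… N; 3.9309 has 5 s.f., so the result keeps min(4, 5) = 4 s.f.
Rounded to 4 significant figures: 252.7 N.

252.7 N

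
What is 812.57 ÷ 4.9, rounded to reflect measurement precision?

812.57 ÷ 4.9 = 165.830612245…
Multiplication/division keeps the fewest significant figures: 812.57 → 5 s.f., 4.9 → 2 s.f.; limit is 2.
Rounded to 2 significant figures: 1.7 × 10^2.

1.7 × 10^2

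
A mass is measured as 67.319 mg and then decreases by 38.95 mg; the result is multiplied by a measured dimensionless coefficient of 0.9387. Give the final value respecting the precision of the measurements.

67.319 mg − 38.95 mg = 28.369 mg; the difference is limited to 2 decimal places (4 s.f.).
Carrying full precision, 28.369 × 0.9387 = 26.6299803 mg; 0.9387 has 4 s.f., so the result keeps min(4, 4) = 4 s.f.
Rounded to 4 significant figures: 26.63 mg.

26.63 mg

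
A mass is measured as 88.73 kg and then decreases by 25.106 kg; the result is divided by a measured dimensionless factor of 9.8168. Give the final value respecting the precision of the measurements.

6.481 kg

88.73 kg − 25.106 kg = 63.624 kg; the difference is limited to 2 decimal places (4 s.f.).
Carrying full precision, 63.624 ÷ 9.8168 = 6.48113438188… kg; 9.8168 has 5 s.f., so the result keeps min(4, 5) = 4 s.f.
Rounded to 4 significant figures: 6.481 kg.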